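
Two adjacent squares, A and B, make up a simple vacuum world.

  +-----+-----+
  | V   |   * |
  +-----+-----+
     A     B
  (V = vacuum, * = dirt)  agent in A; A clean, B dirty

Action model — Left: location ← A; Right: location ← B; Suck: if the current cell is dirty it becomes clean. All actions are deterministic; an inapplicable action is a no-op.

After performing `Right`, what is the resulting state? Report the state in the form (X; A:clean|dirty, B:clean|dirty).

(B; A:clean, B:dirty)

start: (A; A:clean, B:dirty)
t=1 Right ⇒ (B; A:clean, B:dirty)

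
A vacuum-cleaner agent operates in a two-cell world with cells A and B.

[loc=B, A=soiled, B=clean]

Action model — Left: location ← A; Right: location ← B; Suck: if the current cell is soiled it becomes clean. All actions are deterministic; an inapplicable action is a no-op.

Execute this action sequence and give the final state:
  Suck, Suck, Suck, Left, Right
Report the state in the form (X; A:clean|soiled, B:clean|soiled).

t=1 Suck ⇒ (B; A:soiled, B:clean)
t=2 Suck ⇒ (B; A:soiled, B:clean)
t=3 Suck ⇒ (B; A:soiled, B:clean)
t=4 Left ⇒ (A; A:soiled, B:clean)
t=5 Right ⇒ (B; A:soiled, B:clean)

(B; A:soiled, B:clean)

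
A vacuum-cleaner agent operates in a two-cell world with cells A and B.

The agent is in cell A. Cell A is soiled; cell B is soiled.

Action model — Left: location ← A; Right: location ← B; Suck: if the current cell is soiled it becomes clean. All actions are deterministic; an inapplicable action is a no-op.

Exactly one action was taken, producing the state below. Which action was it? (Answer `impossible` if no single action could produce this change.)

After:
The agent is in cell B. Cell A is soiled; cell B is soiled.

try  Left: in A — A soiled, B soiled
try Right: in B — A soiled, B soiled  ← match
try  Suck: in A — A clean, B soiled

Right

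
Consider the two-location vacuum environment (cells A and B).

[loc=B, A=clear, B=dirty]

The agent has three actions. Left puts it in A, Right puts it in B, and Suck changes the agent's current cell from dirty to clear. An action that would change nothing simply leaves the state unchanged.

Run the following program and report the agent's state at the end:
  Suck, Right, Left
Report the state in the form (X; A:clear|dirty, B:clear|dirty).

(A; A:clear, B:clear)

step 1/3 (Suck): (B; A:clear, B:clear)
step 2/3 (Right): (B; A:clear, B:clear)
step 3/3 (Left): (A; A:clear, B:clear)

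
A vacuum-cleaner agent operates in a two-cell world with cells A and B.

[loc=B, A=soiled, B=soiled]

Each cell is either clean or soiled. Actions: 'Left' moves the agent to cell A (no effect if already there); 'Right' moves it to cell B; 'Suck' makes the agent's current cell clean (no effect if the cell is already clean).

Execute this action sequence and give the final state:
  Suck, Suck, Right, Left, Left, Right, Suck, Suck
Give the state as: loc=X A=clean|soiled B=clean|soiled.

loc=B A=soiled B=clean

1) do Suck; now loc=B A=soiled B=clean
2) do Suck; now loc=B A=soiled B=clean
3) do Right; now loc=B A=soiled B=clean
4) do Left; now loc=A A=soiled B=clean
5) do Left; now loc=A A=soiled B=clean
6) do Right; now loc=B A=soiled B=clean
7) do Suck; now loc=B A=soiled B=clean
8) do Suck; now loc=B A=soiled B=clean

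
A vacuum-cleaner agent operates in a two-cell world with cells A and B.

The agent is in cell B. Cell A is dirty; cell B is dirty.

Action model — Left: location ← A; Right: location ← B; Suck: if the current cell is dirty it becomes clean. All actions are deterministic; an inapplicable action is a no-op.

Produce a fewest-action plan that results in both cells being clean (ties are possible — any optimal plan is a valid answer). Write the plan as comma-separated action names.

1) do Suck; now (B; A:dirty, B:clean)
2) do Left; now (A; A:dirty, B:clean)
3) do Suck; now (A; A:clean, B:clean)
min 3: Suck B + move + Suck A

Suck, Left, Suck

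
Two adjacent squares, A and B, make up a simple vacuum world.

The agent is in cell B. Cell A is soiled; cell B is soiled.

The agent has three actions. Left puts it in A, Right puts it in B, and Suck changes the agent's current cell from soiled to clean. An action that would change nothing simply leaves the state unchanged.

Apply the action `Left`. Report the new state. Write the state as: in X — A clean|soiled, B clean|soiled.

in A — A soiled, B soiled

start: in B — A soiled, B soiled
Left (#1): in A — A soiled, B soiled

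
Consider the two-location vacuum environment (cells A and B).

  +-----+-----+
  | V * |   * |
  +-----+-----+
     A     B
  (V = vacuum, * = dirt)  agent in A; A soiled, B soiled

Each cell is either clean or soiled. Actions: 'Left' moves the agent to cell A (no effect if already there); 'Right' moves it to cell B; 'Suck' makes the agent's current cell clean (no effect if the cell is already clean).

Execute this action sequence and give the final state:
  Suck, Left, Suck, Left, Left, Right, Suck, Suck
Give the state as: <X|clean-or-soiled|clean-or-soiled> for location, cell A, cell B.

<B|clean|clean>

[1] after Suck: <A|clean|soiled>
[2] after Left: <A|clean|soiled>
[3] after Suck: <A|clean|soiled>
[4] after Left: <A|clean|soiled>
[5] after Left: <A|clean|soiled>
[6] after Right: <B|clean|soiled>
[7] after Suck: <B|clean|clean>
[8] after Suck: <B|clean|clean>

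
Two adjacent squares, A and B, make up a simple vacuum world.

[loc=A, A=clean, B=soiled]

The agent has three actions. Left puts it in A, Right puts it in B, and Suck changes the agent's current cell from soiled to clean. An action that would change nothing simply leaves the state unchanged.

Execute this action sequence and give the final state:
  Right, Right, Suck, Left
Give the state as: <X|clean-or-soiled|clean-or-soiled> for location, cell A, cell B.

[1] after Right: <B|clean|soiled>
[2] after Right: <B|clean|soiled>
[3] after Suck: <B|clean|clean>
[4] after Left: <A|clean|clean>

<A|clean|clean>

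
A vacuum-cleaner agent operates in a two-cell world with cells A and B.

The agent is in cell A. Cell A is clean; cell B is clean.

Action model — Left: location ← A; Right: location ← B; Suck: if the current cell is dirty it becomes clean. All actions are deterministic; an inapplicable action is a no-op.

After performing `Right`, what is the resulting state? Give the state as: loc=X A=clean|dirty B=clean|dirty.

start: loc=A A=clean B=clean
1. Right → loc=B A=clean B=clean

loc=B A=clean B=clean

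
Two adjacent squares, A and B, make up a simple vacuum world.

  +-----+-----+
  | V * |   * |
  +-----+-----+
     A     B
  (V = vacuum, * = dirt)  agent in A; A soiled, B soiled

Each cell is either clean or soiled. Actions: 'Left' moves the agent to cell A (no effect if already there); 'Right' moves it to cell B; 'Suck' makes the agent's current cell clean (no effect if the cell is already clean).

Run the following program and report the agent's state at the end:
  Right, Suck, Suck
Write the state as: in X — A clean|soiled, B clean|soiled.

in B — A soiled, B clean

Right (#1): in B — A soiled, B soiled
Suck (#2): in B — A soiled, B clean
Suck (#3): in B — A soiled, B clean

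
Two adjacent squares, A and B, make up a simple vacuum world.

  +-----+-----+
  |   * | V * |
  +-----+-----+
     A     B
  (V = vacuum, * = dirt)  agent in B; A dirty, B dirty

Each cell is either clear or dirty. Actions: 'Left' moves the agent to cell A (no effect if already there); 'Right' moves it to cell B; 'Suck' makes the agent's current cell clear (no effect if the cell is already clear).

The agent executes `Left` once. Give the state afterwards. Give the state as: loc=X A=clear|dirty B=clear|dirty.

loc=A A=dirty B=dirty

start: loc=B A=dirty B=dirty
step 1/1 (Left): loc=A A=dirty B=dirty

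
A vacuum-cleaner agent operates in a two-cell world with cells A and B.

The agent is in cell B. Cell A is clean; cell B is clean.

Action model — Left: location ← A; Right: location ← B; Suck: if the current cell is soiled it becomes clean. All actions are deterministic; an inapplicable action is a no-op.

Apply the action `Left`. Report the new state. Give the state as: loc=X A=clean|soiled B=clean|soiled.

loc=A A=clean B=clean

start: loc=B A=clean B=clean
Left (#1): loc=A A=clean B=clean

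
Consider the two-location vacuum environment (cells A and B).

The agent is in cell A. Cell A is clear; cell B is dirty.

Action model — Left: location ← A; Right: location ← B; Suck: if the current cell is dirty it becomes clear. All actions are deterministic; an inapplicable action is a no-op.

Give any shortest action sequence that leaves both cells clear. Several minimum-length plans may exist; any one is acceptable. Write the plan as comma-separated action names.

[1] after Right: <B|clear|dirty>
[2] after Suck: <B|clear|clear>
min 2: go B then Suck

Right, Suck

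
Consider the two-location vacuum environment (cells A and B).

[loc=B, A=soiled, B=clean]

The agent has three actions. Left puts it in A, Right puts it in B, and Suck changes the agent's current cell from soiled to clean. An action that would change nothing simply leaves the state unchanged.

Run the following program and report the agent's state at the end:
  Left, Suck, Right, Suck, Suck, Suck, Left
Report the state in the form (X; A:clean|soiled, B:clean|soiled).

(A; A:clean, B:clean)

step 1/7 (Left): (A; A:soiled, B:clean)
step 2/7 (Suck): (A; A:clean, B:clean)
step 3/7 (Right): (B; A:clean, B:clean)
step 4/7 (Suck): (B; A:clean, B:clean)
step 5/7 (Suck): (B; A:clean, B:clean)
step 6/7 (Suck): (B; A:clean, B:clean)
step 7/7 (Left): (A; A:clean, B:clean)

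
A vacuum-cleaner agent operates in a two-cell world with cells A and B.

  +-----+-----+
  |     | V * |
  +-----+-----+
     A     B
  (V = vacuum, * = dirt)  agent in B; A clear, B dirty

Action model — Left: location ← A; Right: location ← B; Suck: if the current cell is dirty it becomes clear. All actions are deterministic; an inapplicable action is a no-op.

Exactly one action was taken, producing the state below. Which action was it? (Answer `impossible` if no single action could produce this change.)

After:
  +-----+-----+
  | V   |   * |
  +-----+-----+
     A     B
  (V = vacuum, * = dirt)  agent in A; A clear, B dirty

try  Left: in A — A clear, B dirty  ← match
try Right: in B — A clear, B dirty
try  Suck: in B — A clear, B clear

Left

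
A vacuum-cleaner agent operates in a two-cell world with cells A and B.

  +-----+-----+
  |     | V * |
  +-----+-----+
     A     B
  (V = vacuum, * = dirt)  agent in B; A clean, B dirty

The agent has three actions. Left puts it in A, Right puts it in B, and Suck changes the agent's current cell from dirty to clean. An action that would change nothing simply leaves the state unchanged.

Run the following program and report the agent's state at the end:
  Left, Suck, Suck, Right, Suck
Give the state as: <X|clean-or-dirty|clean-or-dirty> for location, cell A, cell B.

[1] after Left: <A|clean|dirty>
[2] after Suck: <A|clean|dirty>
[3] after Suck: <A|clean|dirty>
[4] after Right: <B|clean|dirty>
[5] after Suck: <B|clean|clean>

<B|clean|clean>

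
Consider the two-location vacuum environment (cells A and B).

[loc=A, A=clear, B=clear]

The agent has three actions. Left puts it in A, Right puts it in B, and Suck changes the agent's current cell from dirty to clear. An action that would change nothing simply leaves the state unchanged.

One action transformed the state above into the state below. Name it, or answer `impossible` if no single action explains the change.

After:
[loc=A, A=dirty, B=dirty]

impossible

try  Left: <A|clear|clear>
try Right: <B|clear|clear>
try  Suck: <A|clear|clear>
no single action produces the after-state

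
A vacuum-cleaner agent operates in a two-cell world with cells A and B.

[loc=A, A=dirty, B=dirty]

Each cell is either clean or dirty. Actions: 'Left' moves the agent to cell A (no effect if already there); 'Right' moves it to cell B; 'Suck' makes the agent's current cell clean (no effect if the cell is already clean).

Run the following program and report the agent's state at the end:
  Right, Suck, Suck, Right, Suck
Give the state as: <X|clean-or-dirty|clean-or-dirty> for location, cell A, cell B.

<B|dirty|clean>

1. Right → <B|dirty|dirty>
2. Suck → <B|dirty|clean>
3. Suck → <B|dirty|clean>
4. Right → <B|dirty|clean>
5. Suck → <B|dirty|clean>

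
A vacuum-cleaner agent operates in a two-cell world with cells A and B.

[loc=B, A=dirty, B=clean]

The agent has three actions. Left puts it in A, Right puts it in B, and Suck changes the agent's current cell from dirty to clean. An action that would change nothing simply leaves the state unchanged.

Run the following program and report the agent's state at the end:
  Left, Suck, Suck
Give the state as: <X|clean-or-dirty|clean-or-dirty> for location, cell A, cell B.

<A|clean|clean>

[1] after Left: <A|dirty|clean>
[2] after Suck: <A|clean|clean>
[3] after Suck: <A|clean|clean>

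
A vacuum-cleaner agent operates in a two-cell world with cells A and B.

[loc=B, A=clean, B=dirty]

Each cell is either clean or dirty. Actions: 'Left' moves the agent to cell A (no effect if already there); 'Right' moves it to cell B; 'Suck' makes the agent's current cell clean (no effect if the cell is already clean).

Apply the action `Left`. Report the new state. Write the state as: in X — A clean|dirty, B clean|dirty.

in A — A clean, B dirty

start: in B — A clean, B dirty
1) do Left; now in A — A clean, B dirty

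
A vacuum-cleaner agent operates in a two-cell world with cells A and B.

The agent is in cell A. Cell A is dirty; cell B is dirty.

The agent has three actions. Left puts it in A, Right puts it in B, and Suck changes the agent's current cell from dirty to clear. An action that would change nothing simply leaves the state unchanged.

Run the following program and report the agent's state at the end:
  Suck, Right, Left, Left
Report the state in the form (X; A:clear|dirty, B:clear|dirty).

Suck (#1): (A; A:clear, B:dirty)
Right (#2): (B; A:clear, B:dirty)
Left (#3): (A; A:clear, B:dirty)
Left (#4): (A; A:clear, B:dirty)

(A; A:clear, B:dirty)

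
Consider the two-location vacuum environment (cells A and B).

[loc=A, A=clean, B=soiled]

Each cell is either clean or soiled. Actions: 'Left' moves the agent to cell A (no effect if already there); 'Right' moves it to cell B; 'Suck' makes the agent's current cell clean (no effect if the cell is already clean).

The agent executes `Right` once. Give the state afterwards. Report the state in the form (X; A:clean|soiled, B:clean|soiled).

(B; A:clean, B:soiled)

start: (A; A:clean, B:soiled)
[1] after Right: (B; A:clean, B:soiled)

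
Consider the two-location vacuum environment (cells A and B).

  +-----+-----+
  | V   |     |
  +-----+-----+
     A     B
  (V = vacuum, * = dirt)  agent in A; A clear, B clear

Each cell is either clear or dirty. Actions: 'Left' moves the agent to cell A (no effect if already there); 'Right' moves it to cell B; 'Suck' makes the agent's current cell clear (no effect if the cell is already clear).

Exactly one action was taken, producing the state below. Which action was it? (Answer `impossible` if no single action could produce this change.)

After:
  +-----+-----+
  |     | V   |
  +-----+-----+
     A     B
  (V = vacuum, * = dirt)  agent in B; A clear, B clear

Right

try  Left: in A — A clear, B clear
try Right: in B — A clear, B clear  ← match
try  Suck: in A — A clear, B clear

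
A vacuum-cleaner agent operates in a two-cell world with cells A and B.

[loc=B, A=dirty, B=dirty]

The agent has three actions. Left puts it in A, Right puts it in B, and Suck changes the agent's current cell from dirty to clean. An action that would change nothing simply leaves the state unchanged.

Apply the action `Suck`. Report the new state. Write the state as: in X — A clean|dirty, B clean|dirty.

start: in B — A dirty, B dirty
Suck (#1): in B — A dirty, B clean

in B — A dirty, B clean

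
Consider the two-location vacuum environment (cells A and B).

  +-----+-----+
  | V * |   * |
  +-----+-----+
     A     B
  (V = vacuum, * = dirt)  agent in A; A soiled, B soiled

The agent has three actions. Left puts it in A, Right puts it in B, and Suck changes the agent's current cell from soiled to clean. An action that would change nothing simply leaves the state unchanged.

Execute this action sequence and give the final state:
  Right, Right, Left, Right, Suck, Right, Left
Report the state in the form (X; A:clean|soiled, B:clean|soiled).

t=1 Right ⇒ (B; A:soiled, B:soiled)
t=2 Right ⇒ (B; A:soiled, B:soiled)
t=3 Left ⇒ (A; A:soiled, B:soiled)
t=4 Right ⇒ (B; A:soiled, B:soiled)
t=5 Suck ⇒ (B; A:soiled, B:clean)
t=6 Right ⇒ (B; A:soiled, B:clean)
t=7 Left ⇒ (A; A:soiled, B:clean)

(A; A:soiled, B:clean)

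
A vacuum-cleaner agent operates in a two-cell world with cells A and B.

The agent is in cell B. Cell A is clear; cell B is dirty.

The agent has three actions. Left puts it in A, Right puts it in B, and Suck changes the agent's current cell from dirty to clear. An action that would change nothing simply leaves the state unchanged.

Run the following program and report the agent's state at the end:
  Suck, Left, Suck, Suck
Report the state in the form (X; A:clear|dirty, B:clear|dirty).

(A; A:clear, B:clear)

t=1 Suck ⇒ (B; A:clear, B:clear)
t=2 Left ⇒ (A; A:clear, B:clear)
t=3 Suck ⇒ (A; A:clear, B:clear)
t=4 Suck ⇒ (A; A:clear, B:clear)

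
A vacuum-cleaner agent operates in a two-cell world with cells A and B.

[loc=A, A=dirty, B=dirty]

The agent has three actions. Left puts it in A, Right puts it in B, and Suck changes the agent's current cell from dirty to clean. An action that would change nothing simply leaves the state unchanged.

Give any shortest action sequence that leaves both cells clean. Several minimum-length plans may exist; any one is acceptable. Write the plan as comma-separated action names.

Suck, Right, Suck

Suck (#1): in A — A clean, B dirty
Right (#2): in B — A clean, B dirty
Suck (#3): in B — A clean, B clean
min 3: Suck A + move + Suck B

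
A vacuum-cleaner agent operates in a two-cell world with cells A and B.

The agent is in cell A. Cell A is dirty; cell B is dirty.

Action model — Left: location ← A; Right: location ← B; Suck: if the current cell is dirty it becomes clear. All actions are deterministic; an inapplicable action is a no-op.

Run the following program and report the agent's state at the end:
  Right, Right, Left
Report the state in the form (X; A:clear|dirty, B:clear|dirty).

step 1/3 (Right): (B; A:dirty, B:dirty)
step 2/3 (Right): (B; A:dirty, B:dirty)
step 3/3 (Left): (A; A:dirty, B:dirty)

(A; A:dirty, B:dirty)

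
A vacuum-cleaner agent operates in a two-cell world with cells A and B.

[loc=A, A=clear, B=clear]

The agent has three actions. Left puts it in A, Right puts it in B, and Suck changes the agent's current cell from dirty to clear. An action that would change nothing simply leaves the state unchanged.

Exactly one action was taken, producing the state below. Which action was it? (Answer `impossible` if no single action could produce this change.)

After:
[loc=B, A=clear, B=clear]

try  Left: (A; A:clear, B:clear)
try Right: (B; A:clear, B:clear)  ← match
try  Suck: (A; A:clear, B:clear)

Right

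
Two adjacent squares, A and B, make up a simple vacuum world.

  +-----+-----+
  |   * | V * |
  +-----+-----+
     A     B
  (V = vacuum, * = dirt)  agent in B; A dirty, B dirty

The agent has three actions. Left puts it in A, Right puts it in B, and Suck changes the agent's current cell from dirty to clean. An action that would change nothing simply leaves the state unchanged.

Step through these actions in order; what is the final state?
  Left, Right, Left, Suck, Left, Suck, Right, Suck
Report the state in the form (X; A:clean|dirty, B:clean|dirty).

(B; A:clean, B:clean)

step 1/8 (Left): (A; A:dirty, B:dirty)
step 2/8 (Right): (B; A:dirty, B:dirty)
step 3/8 (Left): (A; A:dirty, B:dirty)
step 4/8 (Suck): (A; A:clean, B:dirty)
step 5/8 (Left): (A; A:clean, B:dirty)
step 6/8 (Suck): (A; A:clean, B:dirty)
step 7/8 (Right): (B; A:clean, B:dirty)
step 8/8 (Suck): (B; A:clean, B:clean)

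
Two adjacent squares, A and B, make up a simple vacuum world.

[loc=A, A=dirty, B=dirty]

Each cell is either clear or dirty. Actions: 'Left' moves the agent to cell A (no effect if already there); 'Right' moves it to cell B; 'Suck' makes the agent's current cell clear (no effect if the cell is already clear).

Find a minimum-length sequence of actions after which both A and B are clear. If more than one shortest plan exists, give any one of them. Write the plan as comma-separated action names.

Suck, Right, Suck

Suck (#1): loc=A A=clear B=dirty
Right (#2): loc=B A=clear B=dirty
Suck (#3): loc=B A=clear B=clear
min 3: Suck A + move + Suck B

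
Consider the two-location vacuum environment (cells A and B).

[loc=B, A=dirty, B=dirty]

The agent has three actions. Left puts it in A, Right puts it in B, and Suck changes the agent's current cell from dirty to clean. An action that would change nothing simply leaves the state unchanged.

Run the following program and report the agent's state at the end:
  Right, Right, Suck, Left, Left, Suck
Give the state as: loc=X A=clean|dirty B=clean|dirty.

loc=A A=clean B=clean

t=1 Right ⇒ loc=B A=dirty B=dirty
t=2 Right ⇒ loc=B A=dirty B=dirty
t=3 Suck ⇒ loc=B A=dirty B=clean
t=4 Left ⇒ loc=A A=dirty B=clean
t=5 Left ⇒ loc=A A=dirty B=clean
t=6 Suck ⇒ loc=A A=clean B=clean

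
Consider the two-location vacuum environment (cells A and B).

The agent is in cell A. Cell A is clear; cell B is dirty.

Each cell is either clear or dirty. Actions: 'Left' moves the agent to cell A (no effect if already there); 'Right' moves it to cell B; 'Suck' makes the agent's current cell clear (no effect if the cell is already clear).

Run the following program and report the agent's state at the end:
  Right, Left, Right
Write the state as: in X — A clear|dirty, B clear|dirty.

in B — A clear, B dirty

1) do Right; now in B — A clear, B dirty
2) do Left; now in A — A clear, B dirty
3) do Right; now in B — A clear, B dirty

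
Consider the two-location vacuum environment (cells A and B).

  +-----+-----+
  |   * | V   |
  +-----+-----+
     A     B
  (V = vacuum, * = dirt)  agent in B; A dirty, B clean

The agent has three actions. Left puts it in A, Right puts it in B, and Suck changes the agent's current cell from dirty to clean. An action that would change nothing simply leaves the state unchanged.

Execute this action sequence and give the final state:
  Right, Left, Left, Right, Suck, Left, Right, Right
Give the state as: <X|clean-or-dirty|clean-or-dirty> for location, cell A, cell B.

t=1 Right ⇒ <B|dirty|clean>
t=2 Left ⇒ <A|dirty|clean>
t=3 Left ⇒ <A|dirty|clean>
t=4 Right ⇒ <B|dirty|clean>
t=5 Suck ⇒ <B|dirty|clean>
t=6 Left ⇒ <A|dirty|clean>
t=7 Right ⇒ <B|dirty|clean>
t=8 Right ⇒ <B|dirty|clean>

<B|dirty|clean>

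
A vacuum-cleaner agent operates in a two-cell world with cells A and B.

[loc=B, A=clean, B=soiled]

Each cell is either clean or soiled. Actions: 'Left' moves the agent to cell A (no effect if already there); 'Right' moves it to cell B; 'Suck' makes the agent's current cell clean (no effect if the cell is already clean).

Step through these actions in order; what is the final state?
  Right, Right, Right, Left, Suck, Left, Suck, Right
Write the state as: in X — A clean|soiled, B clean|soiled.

in B — A clean, B soiled

Right (#1): in B — A clean, B soiled
Right (#2): in B — A clean, B soiled
Right (#3): in B — A clean, B soiled
Left (#4): in A — A clean, B soiled
Suck (#5): in A — A clean, B soiled
Left (#6): in A — A clean, B soiled
Suck (#7): in A — A clean, B soiled
Right (#8): in B — A clean, B soiled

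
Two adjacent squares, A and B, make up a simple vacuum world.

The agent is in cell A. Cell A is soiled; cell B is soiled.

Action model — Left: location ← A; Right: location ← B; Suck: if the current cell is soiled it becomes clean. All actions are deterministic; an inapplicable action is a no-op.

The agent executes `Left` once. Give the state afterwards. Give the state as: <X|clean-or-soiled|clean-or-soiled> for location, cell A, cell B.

<A|soiled|soiled>

start: <A|soiled|soiled>
[1] after Left: <A|soiled|soiled>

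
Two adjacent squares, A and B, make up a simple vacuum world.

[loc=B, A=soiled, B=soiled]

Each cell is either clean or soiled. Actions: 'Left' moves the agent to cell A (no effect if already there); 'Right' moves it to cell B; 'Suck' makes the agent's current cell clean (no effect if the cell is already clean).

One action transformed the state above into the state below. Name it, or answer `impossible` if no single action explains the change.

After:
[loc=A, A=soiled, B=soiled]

Left

try  Left: in A — A soiled, B soiled  ← match
try Right: in B — A soiled, B soiled
try  Suck: in B — A soiled, B clean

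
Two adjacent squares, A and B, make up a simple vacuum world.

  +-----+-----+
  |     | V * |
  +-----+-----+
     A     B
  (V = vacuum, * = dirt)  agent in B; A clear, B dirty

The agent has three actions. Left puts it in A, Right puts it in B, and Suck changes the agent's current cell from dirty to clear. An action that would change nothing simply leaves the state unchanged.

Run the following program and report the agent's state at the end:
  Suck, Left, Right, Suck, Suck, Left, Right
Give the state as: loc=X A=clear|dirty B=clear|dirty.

1) do Suck; now loc=B A=clear B=clear
2) do Left; now loc=A A=clear B=clear
3) do Right; now loc=B A=clear B=clear
4) do Suck; now loc=B A=clear B=clear
5) do Suck; now loc=B A=clear B=clear
6) do Left; now loc=A A=clear B=clear
7) do Right; now loc=B A=clear B=clear

loc=B A=clear B=clear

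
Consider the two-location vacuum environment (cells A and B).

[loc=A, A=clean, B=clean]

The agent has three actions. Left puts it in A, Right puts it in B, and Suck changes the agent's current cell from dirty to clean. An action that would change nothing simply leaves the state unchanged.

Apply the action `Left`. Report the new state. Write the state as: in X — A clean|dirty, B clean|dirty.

in A — A clean, B clean

start: in A — A clean, B clean
[1] after Left: in A — A clean, B clean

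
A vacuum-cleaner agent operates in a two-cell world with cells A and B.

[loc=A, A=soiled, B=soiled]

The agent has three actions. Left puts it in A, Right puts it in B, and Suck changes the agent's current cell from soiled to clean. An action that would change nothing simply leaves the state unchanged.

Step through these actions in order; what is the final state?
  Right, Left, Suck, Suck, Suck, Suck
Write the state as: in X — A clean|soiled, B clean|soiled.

in A — A clean, B soiled

step 1/6 (Right): in B — A soiled, B soiled
step 2/6 (Left): in A — A soiled, B soiled
step 3/6 (Suck): in A — A clean, B soiled
step 4/6 (Suck): in A — A clean, B soiled
step 5/6 (Suck): in A — A clean, B soiled
step 6/6 (Suck): in A — A clean, B soiled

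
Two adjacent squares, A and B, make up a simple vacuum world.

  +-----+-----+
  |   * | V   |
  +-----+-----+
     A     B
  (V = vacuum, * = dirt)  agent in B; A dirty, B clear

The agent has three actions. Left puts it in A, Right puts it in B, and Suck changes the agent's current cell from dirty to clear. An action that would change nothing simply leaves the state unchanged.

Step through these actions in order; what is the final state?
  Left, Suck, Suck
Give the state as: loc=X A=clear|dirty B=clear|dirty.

loc=A A=clear B=clear

[1] after Left: loc=A A=dirty B=clear
[2] after Suck: loc=A A=clear B=clear
[3] after Suck: loc=A A=clear B=clear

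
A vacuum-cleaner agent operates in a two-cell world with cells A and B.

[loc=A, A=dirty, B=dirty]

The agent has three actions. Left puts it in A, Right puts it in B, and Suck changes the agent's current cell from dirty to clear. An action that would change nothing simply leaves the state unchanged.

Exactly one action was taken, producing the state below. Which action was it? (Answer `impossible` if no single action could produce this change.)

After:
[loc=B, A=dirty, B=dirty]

try  Left: in A — A dirty, B dirty
try Right: in B — A dirty, B dirty  ← match
try  Suck: in A — A clear, B dirty

Right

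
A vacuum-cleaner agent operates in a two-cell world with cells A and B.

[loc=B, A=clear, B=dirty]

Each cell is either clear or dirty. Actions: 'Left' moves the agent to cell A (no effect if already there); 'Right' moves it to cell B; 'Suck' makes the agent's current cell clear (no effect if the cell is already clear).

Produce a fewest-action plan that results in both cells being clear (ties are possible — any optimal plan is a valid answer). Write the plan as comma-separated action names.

Suck

Suck (#1): in B — A clear, B clear
min 1: B is dirty, one Suck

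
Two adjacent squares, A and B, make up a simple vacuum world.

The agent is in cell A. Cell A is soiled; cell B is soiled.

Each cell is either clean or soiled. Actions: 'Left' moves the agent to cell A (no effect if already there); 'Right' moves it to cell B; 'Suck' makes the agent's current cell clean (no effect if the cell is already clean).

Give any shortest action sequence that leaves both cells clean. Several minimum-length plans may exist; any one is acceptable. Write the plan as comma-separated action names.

Suck, Right, Suck

[1] after Suck: in A — A clean, B soiled
[2] after Right: in B — A clean, B soiled
[3] after Suck: in B — A clean, B clean
min 3: Suck A + move + Suck B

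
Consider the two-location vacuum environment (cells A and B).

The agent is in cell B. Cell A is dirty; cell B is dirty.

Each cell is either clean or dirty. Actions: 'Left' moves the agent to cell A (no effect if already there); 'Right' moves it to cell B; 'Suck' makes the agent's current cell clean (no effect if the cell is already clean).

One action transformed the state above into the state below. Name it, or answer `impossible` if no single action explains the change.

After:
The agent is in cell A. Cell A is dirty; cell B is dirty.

Left

try  Left: <A|dirty|dirty>  ← match
try Right: <B|dirty|dirty>
try  Suck: <B|dirty|clean>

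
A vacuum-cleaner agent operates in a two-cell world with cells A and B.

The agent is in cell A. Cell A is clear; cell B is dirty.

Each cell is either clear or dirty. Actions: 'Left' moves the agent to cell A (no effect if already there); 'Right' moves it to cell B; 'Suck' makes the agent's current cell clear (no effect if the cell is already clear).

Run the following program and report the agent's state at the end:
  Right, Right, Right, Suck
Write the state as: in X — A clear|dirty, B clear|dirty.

in B — A clear, B clear

Right (#1): in B — A clear, B dirty
Right (#2): in B — A clear, B dirty
Right (#3): in B — A clear, B dirty
Suck (#4): in B — A clear, B clear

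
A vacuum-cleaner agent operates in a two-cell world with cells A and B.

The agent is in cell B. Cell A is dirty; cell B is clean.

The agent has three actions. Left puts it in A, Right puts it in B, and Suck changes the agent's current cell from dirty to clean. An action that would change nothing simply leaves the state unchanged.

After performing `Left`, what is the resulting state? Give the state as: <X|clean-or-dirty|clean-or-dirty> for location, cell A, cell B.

<A|dirty|clean>

start: <B|dirty|clean>
1) do Left; now <A|dirty|clean>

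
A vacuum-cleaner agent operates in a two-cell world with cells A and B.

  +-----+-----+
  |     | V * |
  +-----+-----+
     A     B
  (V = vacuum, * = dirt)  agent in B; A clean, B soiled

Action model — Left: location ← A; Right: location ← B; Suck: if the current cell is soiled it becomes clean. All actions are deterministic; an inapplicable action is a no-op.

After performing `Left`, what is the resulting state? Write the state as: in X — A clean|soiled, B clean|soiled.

in A — A clean, B soiled

start: in B — A clean, B soiled
step 1/1 (Left): in A — A clean, B soiled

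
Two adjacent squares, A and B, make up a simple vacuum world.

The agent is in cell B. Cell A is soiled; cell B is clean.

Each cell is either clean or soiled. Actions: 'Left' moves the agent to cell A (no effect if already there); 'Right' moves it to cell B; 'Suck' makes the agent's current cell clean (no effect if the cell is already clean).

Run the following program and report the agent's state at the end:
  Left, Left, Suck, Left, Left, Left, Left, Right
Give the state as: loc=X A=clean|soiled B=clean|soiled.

t=1 Left ⇒ loc=A A=soiled B=clean
t=2 Left ⇒ loc=A A=soiled B=clean
t=3 Suck ⇒ loc=A A=clean B=clean
t=4 Left ⇒ loc=A A=clean B=clean
t=5 Left ⇒ loc=A A=clean B=clean
t=6 Left ⇒ loc=A A=clean B=clean
t=7 Left ⇒ loc=A A=clean B=clean
t=8 Right ⇒ loc=B A=clean B=clean

loc=B A=clean B=clean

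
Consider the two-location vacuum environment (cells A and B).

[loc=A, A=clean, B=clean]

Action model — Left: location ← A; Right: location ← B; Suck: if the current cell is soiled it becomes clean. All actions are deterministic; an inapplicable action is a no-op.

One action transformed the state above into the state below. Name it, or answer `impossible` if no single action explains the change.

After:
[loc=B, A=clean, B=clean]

Right

try  Left: <A|clean|clean>
try Right: <B|clean|clean>  ← match
try  Suck: <A|clean|clean>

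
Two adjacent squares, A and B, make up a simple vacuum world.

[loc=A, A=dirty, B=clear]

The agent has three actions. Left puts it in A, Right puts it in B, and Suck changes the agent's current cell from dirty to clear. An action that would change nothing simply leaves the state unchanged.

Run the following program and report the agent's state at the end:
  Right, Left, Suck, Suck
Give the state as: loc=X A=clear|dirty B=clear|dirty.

1. Right → loc=B A=dirty B=clear
2. Left → loc=A A=dirty B=clear
3. Suck → loc=A A=clear B=clear
4. Suck → loc=A A=clear B=clear

loc=A A=clear B=clear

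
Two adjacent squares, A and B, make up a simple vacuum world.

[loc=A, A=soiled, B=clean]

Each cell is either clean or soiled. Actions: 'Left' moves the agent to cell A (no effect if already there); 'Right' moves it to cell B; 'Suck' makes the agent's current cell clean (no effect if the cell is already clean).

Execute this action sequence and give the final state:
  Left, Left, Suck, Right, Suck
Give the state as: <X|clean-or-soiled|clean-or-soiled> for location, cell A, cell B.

t=1 Left ⇒ <A|soiled|clean>
t=2 Left ⇒ <A|soiled|clean>
t=3 Suck ⇒ <A|clean|clean>
t=4 Right ⇒ <B|clean|clean>
t=5 Suck ⇒ <B|clean|clean>

<B|clean|clean>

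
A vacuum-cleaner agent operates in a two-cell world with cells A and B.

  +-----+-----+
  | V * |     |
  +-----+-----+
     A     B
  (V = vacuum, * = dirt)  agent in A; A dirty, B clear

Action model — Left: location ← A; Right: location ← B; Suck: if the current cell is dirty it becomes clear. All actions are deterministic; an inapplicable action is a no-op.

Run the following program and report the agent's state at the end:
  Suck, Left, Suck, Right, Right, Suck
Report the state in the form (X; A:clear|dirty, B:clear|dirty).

1) do Suck; now (A; A:clear, B:clear)
2) do Left; now (A; A:clear, B:clear)
3) do Suck; now (A; A:clear, B:clear)
4) do Right; now (B; A:clear, B:clear)
5) do Right; now (B; A:clear, B:clear)
6) do Suck; now (B; A:clear, B:clear)

(B; A:clear, B:clear)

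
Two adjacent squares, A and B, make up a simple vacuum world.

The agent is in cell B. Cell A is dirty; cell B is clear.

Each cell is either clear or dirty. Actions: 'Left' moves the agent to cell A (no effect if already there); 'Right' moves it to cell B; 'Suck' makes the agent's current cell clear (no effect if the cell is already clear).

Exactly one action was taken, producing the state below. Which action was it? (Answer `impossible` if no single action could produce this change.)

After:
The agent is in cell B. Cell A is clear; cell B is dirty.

impossible

try  Left: <A|dirty|clear>
try Right: <B|dirty|clear>
try  Suck: <B|dirty|clear>
no single action produces the after-state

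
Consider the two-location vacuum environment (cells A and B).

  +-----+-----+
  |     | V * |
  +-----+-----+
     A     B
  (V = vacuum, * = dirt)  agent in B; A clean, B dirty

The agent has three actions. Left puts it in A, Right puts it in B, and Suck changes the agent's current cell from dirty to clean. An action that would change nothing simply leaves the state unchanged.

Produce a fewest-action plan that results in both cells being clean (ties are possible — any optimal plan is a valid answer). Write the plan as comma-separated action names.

[1] after Suck: in B — A clean, B clean
min 1: B is dirty, one Suck

Suck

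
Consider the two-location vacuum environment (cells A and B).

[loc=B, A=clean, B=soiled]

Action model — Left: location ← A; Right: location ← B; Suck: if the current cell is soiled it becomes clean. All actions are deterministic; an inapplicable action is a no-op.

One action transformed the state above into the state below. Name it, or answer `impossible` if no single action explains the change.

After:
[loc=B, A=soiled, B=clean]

try  Left: loc=A A=clean B=soiled
try Right: loc=B A=clean B=soiled
try  Suck: loc=B A=clean B=clean
no single action produces the after-state

impossible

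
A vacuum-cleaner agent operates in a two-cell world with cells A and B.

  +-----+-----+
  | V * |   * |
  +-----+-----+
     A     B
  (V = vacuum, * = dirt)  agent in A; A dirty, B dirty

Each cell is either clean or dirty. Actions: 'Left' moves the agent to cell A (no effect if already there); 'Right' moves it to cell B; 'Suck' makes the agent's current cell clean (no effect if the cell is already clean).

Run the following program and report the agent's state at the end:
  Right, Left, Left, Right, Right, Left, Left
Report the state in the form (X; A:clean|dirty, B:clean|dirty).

step 1/7 (Right): (B; A:dirty, B:dirty)
step 2/7 (Left): (A; A:dirty, B:dirty)
step 3/7 (Left): (A; A:dirty, B:dirty)
step 4/7 (Right): (B; A:dirty, B:dirty)
step 5/7 (Right): (B; A:dirty, B:dirty)
step 6/7 (Left): (A; A:dirty, B:dirty)
step 7/7 (Left): (A; A:dirty, B:dirty)

(A; A:dirty, B:dirty)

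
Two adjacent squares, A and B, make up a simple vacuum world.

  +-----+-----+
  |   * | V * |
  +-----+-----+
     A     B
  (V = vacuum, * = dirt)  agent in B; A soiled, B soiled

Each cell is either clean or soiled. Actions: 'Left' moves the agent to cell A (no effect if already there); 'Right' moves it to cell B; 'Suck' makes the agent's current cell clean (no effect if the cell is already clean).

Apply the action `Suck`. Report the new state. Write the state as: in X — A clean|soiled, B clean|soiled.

in B — A soiled, B clean

start: in B — A soiled, B soiled
1. Suck → in B — A soiled, B clean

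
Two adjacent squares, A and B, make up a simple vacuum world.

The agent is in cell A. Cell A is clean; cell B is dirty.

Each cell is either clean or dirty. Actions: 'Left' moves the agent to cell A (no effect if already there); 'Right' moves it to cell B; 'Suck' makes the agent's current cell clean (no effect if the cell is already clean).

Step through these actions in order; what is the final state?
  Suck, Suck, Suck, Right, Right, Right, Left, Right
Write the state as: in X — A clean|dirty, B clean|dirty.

[1] after Suck: in A — A clean, B dirty
[2] after Suck: in A — A clean, B dirty
[3] after Suck: in A — A clean, B dirty
[4] after Right: in B — A clean, B dirty
[5] after Right: in B — A clean, B dirty
[6] after Right: in B — A clean, B dirty
[7] after Left: in A — A clean, B dirty
[8] after Right: in B — A clean, B dirty

in B — A clean, B dirty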